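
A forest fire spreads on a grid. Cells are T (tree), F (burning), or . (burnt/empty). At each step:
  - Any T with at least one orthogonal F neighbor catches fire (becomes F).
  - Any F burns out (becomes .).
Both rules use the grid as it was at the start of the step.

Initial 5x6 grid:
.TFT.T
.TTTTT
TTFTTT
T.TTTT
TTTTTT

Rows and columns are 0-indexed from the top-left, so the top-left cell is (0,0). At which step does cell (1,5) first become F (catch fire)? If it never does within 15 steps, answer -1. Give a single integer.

Step 1: cell (1,5)='T' (+6 fires, +2 burnt)
Step 2: cell (1,5)='T' (+6 fires, +6 burnt)
Step 3: cell (1,5)='T' (+6 fires, +6 burnt)
Step 4: cell (1,5)='F' (+4 fires, +6 burnt)
  -> target ignites at step 4
Step 5: cell (1,5)='.' (+2 fires, +4 burnt)
Step 6: cell (1,5)='.' (+0 fires, +2 burnt)
  fire out at step 6

4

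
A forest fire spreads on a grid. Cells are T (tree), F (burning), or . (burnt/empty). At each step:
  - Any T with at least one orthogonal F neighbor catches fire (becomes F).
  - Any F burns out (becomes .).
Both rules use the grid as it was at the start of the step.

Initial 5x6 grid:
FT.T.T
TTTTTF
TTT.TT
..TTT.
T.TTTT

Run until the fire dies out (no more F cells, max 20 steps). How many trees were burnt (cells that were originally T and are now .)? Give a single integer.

Step 1: +5 fires, +2 burnt (F count now 5)
Step 2: +4 fires, +5 burnt (F count now 4)
Step 3: +4 fires, +4 burnt (F count now 4)
Step 4: +3 fires, +4 burnt (F count now 3)
Step 5: +3 fires, +3 burnt (F count now 3)
Step 6: +1 fires, +3 burnt (F count now 1)
Step 7: +0 fires, +1 burnt (F count now 0)
Fire out after step 7
Initially T: 21, now '.': 29
Total burnt (originally-T cells now '.'): 20

Answer: 20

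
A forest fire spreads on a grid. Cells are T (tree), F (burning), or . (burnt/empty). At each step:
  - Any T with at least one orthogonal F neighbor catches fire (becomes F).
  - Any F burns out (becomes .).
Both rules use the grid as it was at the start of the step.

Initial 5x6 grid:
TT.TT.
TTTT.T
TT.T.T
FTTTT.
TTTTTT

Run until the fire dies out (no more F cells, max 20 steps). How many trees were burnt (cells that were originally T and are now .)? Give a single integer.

Step 1: +3 fires, +1 burnt (F count now 3)
Step 2: +4 fires, +3 burnt (F count now 4)
Step 3: +4 fires, +4 burnt (F count now 4)
Step 4: +5 fires, +4 burnt (F count now 5)
Step 5: +2 fires, +5 burnt (F count now 2)
Step 6: +2 fires, +2 burnt (F count now 2)
Step 7: +1 fires, +2 burnt (F count now 1)
Step 8: +0 fires, +1 burnt (F count now 0)
Fire out after step 8
Initially T: 23, now '.': 28
Total burnt (originally-T cells now '.'): 21

Answer: 21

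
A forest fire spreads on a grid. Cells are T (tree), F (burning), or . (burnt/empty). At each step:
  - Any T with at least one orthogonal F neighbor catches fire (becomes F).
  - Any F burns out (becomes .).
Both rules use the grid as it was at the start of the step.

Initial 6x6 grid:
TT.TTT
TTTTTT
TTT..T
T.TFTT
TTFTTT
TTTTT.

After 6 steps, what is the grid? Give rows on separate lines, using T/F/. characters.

Step 1: 5 trees catch fire, 2 burn out
  TT.TTT
  TTTTTT
  TTT..T
  T.F.FT
  TF.FTT
  TTFTT.
Step 2: 6 trees catch fire, 5 burn out
  TT.TTT
  TTTTTT
  TTF..T
  T....F
  F...FT
  TF.FT.
Step 3: 7 trees catch fire, 6 burn out
  TT.TTT
  TTFTTT
  TF...F
  F.....
  .....F
  F...F.
Step 4: 4 trees catch fire, 7 burn out
  TT.TTT
  TF.FTF
  F.....
  ......
  ......
  ......
Step 5: 5 trees catch fire, 4 burn out
  TF.FTF
  F...F.
  ......
  ......
  ......
  ......
Step 6: 2 trees catch fire, 5 burn out
  F...F.
  ......
  ......
  ......
  ......
  ......

F...F.
......
......
......
......
......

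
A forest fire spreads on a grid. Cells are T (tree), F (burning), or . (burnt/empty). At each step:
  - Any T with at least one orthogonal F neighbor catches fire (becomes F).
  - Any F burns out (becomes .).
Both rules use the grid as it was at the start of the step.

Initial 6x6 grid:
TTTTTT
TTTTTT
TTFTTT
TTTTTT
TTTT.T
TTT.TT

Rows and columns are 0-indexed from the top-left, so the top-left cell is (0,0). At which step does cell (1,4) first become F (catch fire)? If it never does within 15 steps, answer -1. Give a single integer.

Step 1: cell (1,4)='T' (+4 fires, +1 burnt)
Step 2: cell (1,4)='T' (+8 fires, +4 burnt)
Step 3: cell (1,4)='F' (+10 fires, +8 burnt)
  -> target ignites at step 3
Step 4: cell (1,4)='.' (+6 fires, +10 burnt)
Step 5: cell (1,4)='.' (+3 fires, +6 burnt)
Step 6: cell (1,4)='.' (+1 fires, +3 burnt)
Step 7: cell (1,4)='.' (+1 fires, +1 burnt)
Step 8: cell (1,4)='.' (+0 fires, +1 burnt)
  fire out at step 8

3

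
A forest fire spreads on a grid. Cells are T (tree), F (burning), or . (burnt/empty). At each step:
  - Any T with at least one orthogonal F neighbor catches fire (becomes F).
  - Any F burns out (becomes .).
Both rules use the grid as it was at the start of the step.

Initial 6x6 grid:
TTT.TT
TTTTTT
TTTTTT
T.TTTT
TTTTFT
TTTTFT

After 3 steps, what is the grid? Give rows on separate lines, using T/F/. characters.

Step 1: 5 trees catch fire, 2 burn out
  TTT.TT
  TTTTTT
  TTTTTT
  T.TTFT
  TTTF.F
  TTTF.F
Step 2: 5 trees catch fire, 5 burn out
  TTT.TT
  TTTTTT
  TTTTFT
  T.TF.F
  TTF...
  TTF...
Step 3: 6 trees catch fire, 5 burn out
  TTT.TT
  TTTTFT
  TTTF.F
  T.F...
  TF....
  TF....

TTT.TT
TTTTFT
TTTF.F
T.F...
TF....
TF....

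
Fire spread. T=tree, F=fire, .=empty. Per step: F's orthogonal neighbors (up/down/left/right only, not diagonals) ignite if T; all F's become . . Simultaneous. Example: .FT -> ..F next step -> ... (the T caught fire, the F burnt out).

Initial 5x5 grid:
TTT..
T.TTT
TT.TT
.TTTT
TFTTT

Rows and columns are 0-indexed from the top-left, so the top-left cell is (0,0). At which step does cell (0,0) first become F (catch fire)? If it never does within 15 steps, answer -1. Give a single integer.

Step 1: cell (0,0)='T' (+3 fires, +1 burnt)
Step 2: cell (0,0)='T' (+3 fires, +3 burnt)
Step 3: cell (0,0)='T' (+3 fires, +3 burnt)
Step 4: cell (0,0)='T' (+3 fires, +3 burnt)
Step 5: cell (0,0)='F' (+3 fires, +3 burnt)
  -> target ignites at step 5
Step 6: cell (0,0)='.' (+3 fires, +3 burnt)
Step 7: cell (0,0)='.' (+1 fires, +3 burnt)
Step 8: cell (0,0)='.' (+0 fires, +1 burnt)
  fire out at step 8

5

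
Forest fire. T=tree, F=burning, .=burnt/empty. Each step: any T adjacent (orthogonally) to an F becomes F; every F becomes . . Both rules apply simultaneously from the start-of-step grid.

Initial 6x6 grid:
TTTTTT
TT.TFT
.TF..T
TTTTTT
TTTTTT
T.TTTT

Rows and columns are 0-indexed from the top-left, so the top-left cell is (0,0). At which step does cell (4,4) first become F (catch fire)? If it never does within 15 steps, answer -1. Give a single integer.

Step 1: cell (4,4)='T' (+5 fires, +2 burnt)
Step 2: cell (4,4)='T' (+7 fires, +5 burnt)
Step 3: cell (4,4)='T' (+9 fires, +7 burnt)
Step 4: cell (4,4)='F' (+5 fires, +9 burnt)
  -> target ignites at step 4
Step 5: cell (4,4)='.' (+3 fires, +5 burnt)
Step 6: cell (4,4)='.' (+0 fires, +3 burnt)
  fire out at step 6

4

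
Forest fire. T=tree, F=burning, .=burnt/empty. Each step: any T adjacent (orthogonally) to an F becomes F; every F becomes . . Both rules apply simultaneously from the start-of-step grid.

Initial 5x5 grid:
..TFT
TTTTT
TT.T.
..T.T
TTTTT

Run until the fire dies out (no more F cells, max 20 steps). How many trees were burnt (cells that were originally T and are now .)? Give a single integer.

Step 1: +3 fires, +1 burnt (F count now 3)
Step 2: +3 fires, +3 burnt (F count now 3)
Step 3: +1 fires, +3 burnt (F count now 1)
Step 4: +2 fires, +1 burnt (F count now 2)
Step 5: +1 fires, +2 burnt (F count now 1)
Step 6: +0 fires, +1 burnt (F count now 0)
Fire out after step 6
Initially T: 17, now '.': 18
Total burnt (originally-T cells now '.'): 10

Answer: 10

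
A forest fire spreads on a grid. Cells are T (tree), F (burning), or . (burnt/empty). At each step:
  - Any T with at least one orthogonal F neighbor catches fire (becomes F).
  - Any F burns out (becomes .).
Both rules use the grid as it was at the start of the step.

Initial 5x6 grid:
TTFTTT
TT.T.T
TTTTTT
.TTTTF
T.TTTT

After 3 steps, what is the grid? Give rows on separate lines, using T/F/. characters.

Step 1: 5 trees catch fire, 2 burn out
  TF.FTT
  TT.T.T
  TTTTTF
  .TTTF.
  T.TTTF
Step 2: 8 trees catch fire, 5 burn out
  F...FT
  TF.F.F
  TTTTF.
  .TTF..
  T.TTF.
Step 3: 6 trees catch fire, 8 burn out
  .....F
  F.....
  TFTF..
  .TF...
  T.TF..

.....F
F.....
TFTF..
.TF...
T.TF..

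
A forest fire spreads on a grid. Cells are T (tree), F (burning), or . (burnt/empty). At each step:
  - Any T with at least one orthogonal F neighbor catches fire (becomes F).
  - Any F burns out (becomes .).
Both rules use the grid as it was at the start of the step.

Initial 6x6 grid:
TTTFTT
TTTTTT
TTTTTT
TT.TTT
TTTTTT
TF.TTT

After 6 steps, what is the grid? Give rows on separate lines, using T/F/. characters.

Step 1: 5 trees catch fire, 2 burn out
  TTF.FT
  TTTFTT
  TTTTTT
  TT.TTT
  TFTTTT
  F..TTT
Step 2: 8 trees catch fire, 5 burn out
  TF...F
  TTF.FT
  TTTFTT
  TF.TTT
  F.FTTT
  ...TTT
Step 3: 9 trees catch fire, 8 burn out
  F.....
  TF...F
  TFF.FT
  F..FTT
  ...FTT
  ...TTT
Step 4: 6 trees catch fire, 9 burn out
  ......
  F.....
  F....F
  ....FT
  ....FT
  ...FTT
Step 5: 3 trees catch fire, 6 burn out
  ......
  ......
  ......
  .....F
  .....F
  ....FT
Step 6: 1 trees catch fire, 3 burn out
  ......
  ......
  ......
  ......
  ......
  .....F

......
......
......
......
......
.....F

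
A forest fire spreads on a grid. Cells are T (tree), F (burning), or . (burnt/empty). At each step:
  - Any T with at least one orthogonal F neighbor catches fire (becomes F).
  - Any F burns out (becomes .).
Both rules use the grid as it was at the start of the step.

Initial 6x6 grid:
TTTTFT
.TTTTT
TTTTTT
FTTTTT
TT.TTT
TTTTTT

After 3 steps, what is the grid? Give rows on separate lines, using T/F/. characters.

Step 1: 6 trees catch fire, 2 burn out
  TTTF.F
  .TTTFT
  FTTTTT
  .FTTTT
  FT.TTT
  TTTTTT
Step 2: 8 trees catch fire, 6 burn out
  TTF...
  .TTF.F
  .FTTFT
  ..FTTT
  .F.TTT
  FTTTTT
Step 3: 9 trees catch fire, 8 burn out
  TF....
  .FF...
  ..FF.F
  ...FFT
  ...TTT
  .FTTTT

TF....
.FF...
..FF.F
...FFT
...TTT
.FTTTT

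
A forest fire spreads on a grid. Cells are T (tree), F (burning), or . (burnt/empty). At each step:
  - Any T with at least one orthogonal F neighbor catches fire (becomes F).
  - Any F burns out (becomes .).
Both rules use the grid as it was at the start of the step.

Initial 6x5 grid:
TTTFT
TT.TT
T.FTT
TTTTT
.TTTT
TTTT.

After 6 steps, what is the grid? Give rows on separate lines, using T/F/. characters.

Step 1: 5 trees catch fire, 2 burn out
  TTF.F
  TT.FT
  T..FT
  TTFTT
  .TTTT
  TTTT.
Step 2: 6 trees catch fire, 5 burn out
  TF...
  TT..F
  T...F
  TF.FT
  .TFTT
  TTTT.
Step 3: 7 trees catch fire, 6 burn out
  F....
  TF...
  T....
  F...F
  .F.FT
  TTFT.
Step 4: 5 trees catch fire, 7 burn out
  .....
  F....
  F....
  .....
  ....F
  TF.F.
Step 5: 1 trees catch fire, 5 burn out
  .....
  .....
  .....
  .....
  .....
  F....
Step 6: 0 trees catch fire, 1 burn out
  .....
  .....
  .....
  .....
  .....
  .....

.....
.....
.....
.....
.....
.....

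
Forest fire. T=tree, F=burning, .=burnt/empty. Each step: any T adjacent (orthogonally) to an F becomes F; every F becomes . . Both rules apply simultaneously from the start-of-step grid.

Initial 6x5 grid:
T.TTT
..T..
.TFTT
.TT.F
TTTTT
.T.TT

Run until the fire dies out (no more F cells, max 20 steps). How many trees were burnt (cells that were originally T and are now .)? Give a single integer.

Step 1: +6 fires, +2 burnt (F count now 6)
Step 2: +5 fires, +6 burnt (F count now 5)
Step 3: +3 fires, +5 burnt (F count now 3)
Step 4: +3 fires, +3 burnt (F count now 3)
Step 5: +0 fires, +3 burnt (F count now 0)
Fire out after step 5
Initially T: 18, now '.': 29
Total burnt (originally-T cells now '.'): 17

Answer: 17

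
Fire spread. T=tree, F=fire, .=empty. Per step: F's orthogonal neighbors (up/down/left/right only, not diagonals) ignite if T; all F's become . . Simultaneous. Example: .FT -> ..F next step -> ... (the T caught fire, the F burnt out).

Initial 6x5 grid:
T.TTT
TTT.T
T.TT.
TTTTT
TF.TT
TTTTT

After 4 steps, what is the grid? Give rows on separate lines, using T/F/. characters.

Step 1: 3 trees catch fire, 1 burn out
  T.TTT
  TTT.T
  T.TT.
  TFTTT
  F..TT
  TFTTT
Step 2: 4 trees catch fire, 3 burn out
  T.TTT
  TTT.T
  T.TT.
  F.FTT
  ...TT
  F.FTT
Step 3: 4 trees catch fire, 4 burn out
  T.TTT
  TTT.T
  F.FT.
  ...FT
  ...TT
  ...FT
Step 4: 6 trees catch fire, 4 burn out
  T.TTT
  FTF.T
  ...F.
  ....F
  ...FT
  ....F

T.TTT
FTF.T
...F.
....F
...FT
....F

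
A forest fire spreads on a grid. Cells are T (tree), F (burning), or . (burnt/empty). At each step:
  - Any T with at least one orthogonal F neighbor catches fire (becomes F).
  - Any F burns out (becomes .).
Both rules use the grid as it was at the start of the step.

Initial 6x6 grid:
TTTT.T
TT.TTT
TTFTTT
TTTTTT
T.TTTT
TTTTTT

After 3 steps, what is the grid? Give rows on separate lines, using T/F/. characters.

Step 1: 3 trees catch fire, 1 burn out
  TTTT.T
  TT.TTT
  TF.FTT
  TTFTTT
  T.TTTT
  TTTTTT
Step 2: 7 trees catch fire, 3 burn out
  TTTT.T
  TF.FTT
  F...FT
  TF.FTT
  T.FTTT
  TTTTTT
Step 3: 9 trees catch fire, 7 burn out
  TFTF.T
  F...FT
  .....F
  F...FT
  T..FTT
  TTFTTT

TFTF.T
F...FT
.....F
F...FT
T..FTT
TTFTTT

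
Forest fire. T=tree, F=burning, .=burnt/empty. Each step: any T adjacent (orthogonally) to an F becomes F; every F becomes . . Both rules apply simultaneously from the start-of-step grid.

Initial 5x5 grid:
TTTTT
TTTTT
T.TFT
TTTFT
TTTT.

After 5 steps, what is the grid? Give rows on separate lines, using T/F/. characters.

Step 1: 6 trees catch fire, 2 burn out
  TTTTT
  TTTFT
  T.F.F
  TTF.F
  TTTF.
Step 2: 5 trees catch fire, 6 burn out
  TTTFT
  TTF.F
  T....
  TF...
  TTF..
Step 3: 5 trees catch fire, 5 burn out
  TTF.F
  TF...
  T....
  F....
  TF...
Step 4: 4 trees catch fire, 5 burn out
  TF...
  F....
  F....
  .....
  F....
Step 5: 1 trees catch fire, 4 burn out
  F....
  .....
  .....
  .....
  .....

F....
.....
.....
.....
.....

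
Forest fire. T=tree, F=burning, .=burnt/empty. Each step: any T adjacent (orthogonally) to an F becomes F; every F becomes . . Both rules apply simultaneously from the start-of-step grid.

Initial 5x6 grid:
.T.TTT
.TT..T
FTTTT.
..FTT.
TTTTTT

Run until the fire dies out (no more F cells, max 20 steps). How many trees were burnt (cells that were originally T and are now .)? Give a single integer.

Step 1: +4 fires, +2 burnt (F count now 4)
Step 2: +6 fires, +4 burnt (F count now 6)
Step 3: +4 fires, +6 burnt (F count now 4)
Step 4: +1 fires, +4 burnt (F count now 1)
Step 5: +0 fires, +1 burnt (F count now 0)
Fire out after step 5
Initially T: 19, now '.': 26
Total burnt (originally-T cells now '.'): 15

Answer: 15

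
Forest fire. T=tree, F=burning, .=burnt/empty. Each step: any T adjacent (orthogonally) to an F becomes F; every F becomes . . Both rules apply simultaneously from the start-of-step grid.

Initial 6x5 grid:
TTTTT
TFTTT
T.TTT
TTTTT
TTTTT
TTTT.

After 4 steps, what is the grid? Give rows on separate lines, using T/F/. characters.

Step 1: 3 trees catch fire, 1 burn out
  TFTTT
  F.FTT
  T.TTT
  TTTTT
  TTTTT
  TTTT.
Step 2: 5 trees catch fire, 3 burn out
  F.FTT
  ...FT
  F.FTT
  TTTTT
  TTTTT
  TTTT.
Step 3: 5 trees catch fire, 5 burn out
  ...FT
  ....F
  ...FT
  FTFTT
  TTTTT
  TTTT.
Step 4: 6 trees catch fire, 5 burn out
  ....F
  .....
  ....F
  .F.FT
  FTFTT
  TTTT.

....F
.....
....F
.F.FT
FTFTT
TTTT.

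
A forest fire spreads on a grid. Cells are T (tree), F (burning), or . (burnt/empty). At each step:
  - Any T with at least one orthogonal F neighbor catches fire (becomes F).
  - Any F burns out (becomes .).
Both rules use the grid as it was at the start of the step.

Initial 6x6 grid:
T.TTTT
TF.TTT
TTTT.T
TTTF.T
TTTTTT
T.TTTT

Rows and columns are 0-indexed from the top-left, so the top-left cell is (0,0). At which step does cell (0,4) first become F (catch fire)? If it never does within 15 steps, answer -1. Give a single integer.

Step 1: cell (0,4)='T' (+5 fires, +2 burnt)
Step 2: cell (0,4)='T' (+8 fires, +5 burnt)
Step 3: cell (0,4)='T' (+7 fires, +8 burnt)
Step 4: cell (0,4)='F' (+6 fires, +7 burnt)
  -> target ignites at step 4
Step 5: cell (0,4)='.' (+3 fires, +6 burnt)
Step 6: cell (0,4)='.' (+0 fires, +3 burnt)
  fire out at step 6

4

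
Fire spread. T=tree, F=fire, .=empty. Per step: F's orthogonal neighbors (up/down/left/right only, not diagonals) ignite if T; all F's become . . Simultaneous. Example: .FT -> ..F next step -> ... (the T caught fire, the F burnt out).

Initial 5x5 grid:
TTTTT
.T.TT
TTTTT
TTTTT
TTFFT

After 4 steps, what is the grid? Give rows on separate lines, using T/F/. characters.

Step 1: 4 trees catch fire, 2 burn out
  TTTTT
  .T.TT
  TTTTT
  TTFFT
  TF..F
Step 2: 5 trees catch fire, 4 burn out
  TTTTT
  .T.TT
  TTFFT
  TF..F
  F....
Step 3: 4 trees catch fire, 5 burn out
  TTTTT
  .T.FT
  TF..F
  F....
  .....
Step 4: 4 trees catch fire, 4 burn out
  TTTFT
  .F..F
  F....
  .....
  .....

TTTFT
.F..F
F....
.....
.....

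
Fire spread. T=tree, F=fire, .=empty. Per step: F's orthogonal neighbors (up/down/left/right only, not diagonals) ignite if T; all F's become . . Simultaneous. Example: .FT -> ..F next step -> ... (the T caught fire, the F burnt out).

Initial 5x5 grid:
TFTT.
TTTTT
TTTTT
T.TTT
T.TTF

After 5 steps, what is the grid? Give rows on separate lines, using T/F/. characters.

Step 1: 5 trees catch fire, 2 burn out
  F.FT.
  TFTTT
  TTTTT
  T.TTF
  T.TF.
Step 2: 7 trees catch fire, 5 burn out
  ...F.
  F.FTT
  TFTTF
  T.TF.
  T.F..
Step 3: 6 trees catch fire, 7 burn out
  .....
  ...FF
  F.FF.
  T.F..
  T....
Step 4: 1 trees catch fire, 6 burn out
  .....
  .....
  .....
  F....
  T....
Step 5: 1 trees catch fire, 1 burn out
  .....
  .....
  .....
  .....
  F....

.....
.....
.....
.....
F....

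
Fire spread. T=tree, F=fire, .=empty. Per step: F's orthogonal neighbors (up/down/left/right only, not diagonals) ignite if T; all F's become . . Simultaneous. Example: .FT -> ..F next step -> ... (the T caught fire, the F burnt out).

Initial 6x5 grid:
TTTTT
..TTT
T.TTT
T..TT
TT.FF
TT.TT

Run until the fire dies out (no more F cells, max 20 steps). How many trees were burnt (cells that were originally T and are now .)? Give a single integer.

Step 1: +4 fires, +2 burnt (F count now 4)
Step 2: +2 fires, +4 burnt (F count now 2)
Step 3: +3 fires, +2 burnt (F count now 3)
Step 4: +3 fires, +3 burnt (F count now 3)
Step 5: +1 fires, +3 burnt (F count now 1)
Step 6: +1 fires, +1 burnt (F count now 1)
Step 7: +1 fires, +1 burnt (F count now 1)
Step 8: +0 fires, +1 burnt (F count now 0)
Fire out after step 8
Initially T: 21, now '.': 24
Total burnt (originally-T cells now '.'): 15

Answer: 15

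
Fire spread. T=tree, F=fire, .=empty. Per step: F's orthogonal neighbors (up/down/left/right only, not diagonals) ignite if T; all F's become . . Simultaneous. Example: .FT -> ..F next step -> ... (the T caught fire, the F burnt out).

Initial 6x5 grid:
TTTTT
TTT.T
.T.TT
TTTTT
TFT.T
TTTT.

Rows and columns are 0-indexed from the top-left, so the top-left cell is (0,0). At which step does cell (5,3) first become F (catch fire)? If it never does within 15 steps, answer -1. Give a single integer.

Step 1: cell (5,3)='T' (+4 fires, +1 burnt)
Step 2: cell (5,3)='T' (+5 fires, +4 burnt)
Step 3: cell (5,3)='F' (+3 fires, +5 burnt)
  -> target ignites at step 3
Step 4: cell (5,3)='.' (+5 fires, +3 burnt)
Step 5: cell (5,3)='.' (+4 fires, +5 burnt)
Step 6: cell (5,3)='.' (+2 fires, +4 burnt)
Step 7: cell (5,3)='.' (+1 fires, +2 burnt)
Step 8: cell (5,3)='.' (+0 fires, +1 burnt)
  fire out at step 8

3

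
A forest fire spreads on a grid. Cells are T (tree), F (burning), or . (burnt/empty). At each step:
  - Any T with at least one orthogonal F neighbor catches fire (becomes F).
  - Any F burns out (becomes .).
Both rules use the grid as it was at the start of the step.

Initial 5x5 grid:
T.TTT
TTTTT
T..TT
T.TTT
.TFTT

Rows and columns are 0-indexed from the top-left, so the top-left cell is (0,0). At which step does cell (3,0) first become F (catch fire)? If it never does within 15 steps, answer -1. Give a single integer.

Step 1: cell (3,0)='T' (+3 fires, +1 burnt)
Step 2: cell (3,0)='T' (+2 fires, +3 burnt)
Step 3: cell (3,0)='T' (+2 fires, +2 burnt)
Step 4: cell (3,0)='T' (+2 fires, +2 burnt)
Step 5: cell (3,0)='T' (+3 fires, +2 burnt)
Step 6: cell (3,0)='T' (+3 fires, +3 burnt)
Step 7: cell (3,0)='T' (+1 fires, +3 burnt)
Step 8: cell (3,0)='T' (+2 fires, +1 burnt)
Step 9: cell (3,0)='F' (+1 fires, +2 burnt)
  -> target ignites at step 9
Step 10: cell (3,0)='.' (+0 fires, +1 burnt)
  fire out at step 10

9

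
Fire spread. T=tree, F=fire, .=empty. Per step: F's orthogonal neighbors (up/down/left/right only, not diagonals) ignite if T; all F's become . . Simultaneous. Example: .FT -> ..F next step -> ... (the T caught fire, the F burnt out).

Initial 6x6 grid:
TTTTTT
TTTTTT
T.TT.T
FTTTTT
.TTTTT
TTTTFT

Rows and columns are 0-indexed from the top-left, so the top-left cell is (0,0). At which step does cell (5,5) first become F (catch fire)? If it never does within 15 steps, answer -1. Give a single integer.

Step 1: cell (5,5)='F' (+5 fires, +2 burnt)
  -> target ignites at step 1
Step 2: cell (5,5)='.' (+7 fires, +5 burnt)
Step 3: cell (5,5)='.' (+7 fires, +7 burnt)
Step 4: cell (5,5)='.' (+5 fires, +7 burnt)
Step 5: cell (5,5)='.' (+3 fires, +5 burnt)
Step 6: cell (5,5)='.' (+3 fires, +3 burnt)
Step 7: cell (5,5)='.' (+1 fires, +3 burnt)
Step 8: cell (5,5)='.' (+0 fires, +1 burnt)
  fire out at step 8

1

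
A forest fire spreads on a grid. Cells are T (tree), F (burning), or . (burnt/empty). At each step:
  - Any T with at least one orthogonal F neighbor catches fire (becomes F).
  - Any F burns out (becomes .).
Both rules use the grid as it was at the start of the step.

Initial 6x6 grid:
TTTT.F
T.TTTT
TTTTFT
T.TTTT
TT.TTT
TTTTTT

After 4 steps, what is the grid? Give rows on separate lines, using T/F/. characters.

Step 1: 5 trees catch fire, 2 burn out
  TTTT..
  T.TTFF
  TTTF.F
  T.TTFT
  TT.TTT
  TTTTTT
Step 2: 5 trees catch fire, 5 burn out
  TTTT..
  T.TF..
  TTF...
  T.TF.F
  TT.TFT
  TTTTTT
Step 3: 7 trees catch fire, 5 burn out
  TTTF..
  T.F...
  TF....
  T.F...
  TT.F.F
  TTTTFT
Step 4: 4 trees catch fire, 7 burn out
  TTF...
  T.....
  F.....
  T.....
  TT....
  TTTF.F

TTF...
T.....
F.....
T.....
TT....
TTTF.F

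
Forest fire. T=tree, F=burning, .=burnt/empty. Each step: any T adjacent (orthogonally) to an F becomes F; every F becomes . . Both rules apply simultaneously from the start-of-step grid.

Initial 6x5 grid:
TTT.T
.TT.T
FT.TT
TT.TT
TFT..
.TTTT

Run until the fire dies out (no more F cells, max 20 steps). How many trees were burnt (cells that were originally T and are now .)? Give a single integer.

Step 1: +6 fires, +2 burnt (F count now 6)
Step 2: +2 fires, +6 burnt (F count now 2)
Step 3: +3 fires, +2 burnt (F count now 3)
Step 4: +3 fires, +3 burnt (F count now 3)
Step 5: +0 fires, +3 burnt (F count now 0)
Fire out after step 5
Initially T: 20, now '.': 24
Total burnt (originally-T cells now '.'): 14

Answer: 14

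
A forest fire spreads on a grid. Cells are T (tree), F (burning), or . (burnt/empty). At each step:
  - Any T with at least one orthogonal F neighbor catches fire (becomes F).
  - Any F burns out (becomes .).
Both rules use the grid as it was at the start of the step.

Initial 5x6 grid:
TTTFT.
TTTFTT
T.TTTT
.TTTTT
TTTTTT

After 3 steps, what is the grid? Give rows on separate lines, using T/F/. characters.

Step 1: 5 trees catch fire, 2 burn out
  TTF.F.
  TTF.FT
  T.TFTT
  .TTTTT
  TTTTTT
Step 2: 6 trees catch fire, 5 burn out
  TF....
  TF...F
  T.F.FT
  .TTFTT
  TTTTTT
Step 3: 6 trees catch fire, 6 burn out
  F.....
  F.....
  T....F
  .TF.FT
  TTTFTT

F.....
F.....
T....F
.TF.FT
TTTFTT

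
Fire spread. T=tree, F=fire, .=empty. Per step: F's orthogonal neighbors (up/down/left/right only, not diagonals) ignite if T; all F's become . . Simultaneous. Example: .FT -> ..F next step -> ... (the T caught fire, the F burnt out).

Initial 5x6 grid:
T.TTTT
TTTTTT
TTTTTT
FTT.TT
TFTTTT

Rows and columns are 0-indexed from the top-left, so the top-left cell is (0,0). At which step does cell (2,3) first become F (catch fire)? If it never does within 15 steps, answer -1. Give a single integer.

Step 1: cell (2,3)='T' (+4 fires, +2 burnt)
Step 2: cell (2,3)='T' (+4 fires, +4 burnt)
Step 3: cell (2,3)='T' (+4 fires, +4 burnt)
Step 4: cell (2,3)='F' (+4 fires, +4 burnt)
  -> target ignites at step 4
Step 5: cell (2,3)='.' (+4 fires, +4 burnt)
Step 6: cell (2,3)='.' (+3 fires, +4 burnt)
Step 7: cell (2,3)='.' (+2 fires, +3 burnt)
Step 8: cell (2,3)='.' (+1 fires, +2 burnt)
Step 9: cell (2,3)='.' (+0 fires, +1 burnt)
  fire out at step 9

4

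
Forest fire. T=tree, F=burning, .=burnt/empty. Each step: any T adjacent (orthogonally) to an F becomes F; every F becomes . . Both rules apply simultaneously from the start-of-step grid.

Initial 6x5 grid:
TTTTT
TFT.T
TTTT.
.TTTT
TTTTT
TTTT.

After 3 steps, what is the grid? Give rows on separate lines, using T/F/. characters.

Step 1: 4 trees catch fire, 1 burn out
  TFTTT
  F.F.T
  TFTT.
  .TTTT
  TTTTT
  TTTT.
Step 2: 5 trees catch fire, 4 burn out
  F.FTT
  ....T
  F.FT.
  .FTTT
  TTTTT
  TTTT.
Step 3: 4 trees catch fire, 5 burn out
  ...FT
  ....T
  ...F.
  ..FTT
  TFTTT
  TTTT.

...FT
....T
...F.
..FTT
TFTTT
TTTT.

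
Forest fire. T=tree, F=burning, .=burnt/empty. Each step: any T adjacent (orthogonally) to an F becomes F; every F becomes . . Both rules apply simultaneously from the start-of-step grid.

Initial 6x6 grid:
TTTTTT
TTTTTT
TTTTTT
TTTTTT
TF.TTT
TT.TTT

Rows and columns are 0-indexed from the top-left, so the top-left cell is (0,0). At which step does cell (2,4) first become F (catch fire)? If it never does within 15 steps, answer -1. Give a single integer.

Step 1: cell (2,4)='T' (+3 fires, +1 burnt)
Step 2: cell (2,4)='T' (+4 fires, +3 burnt)
Step 3: cell (2,4)='T' (+4 fires, +4 burnt)
Step 4: cell (2,4)='T' (+6 fires, +4 burnt)
Step 5: cell (2,4)='F' (+7 fires, +6 burnt)
  -> target ignites at step 5
Step 6: cell (2,4)='.' (+5 fires, +7 burnt)
Step 7: cell (2,4)='.' (+3 fires, +5 burnt)
Step 8: cell (2,4)='.' (+1 fires, +3 burnt)
Step 9: cell (2,4)='.' (+0 fires, +1 burnt)
  fire out at step 9

5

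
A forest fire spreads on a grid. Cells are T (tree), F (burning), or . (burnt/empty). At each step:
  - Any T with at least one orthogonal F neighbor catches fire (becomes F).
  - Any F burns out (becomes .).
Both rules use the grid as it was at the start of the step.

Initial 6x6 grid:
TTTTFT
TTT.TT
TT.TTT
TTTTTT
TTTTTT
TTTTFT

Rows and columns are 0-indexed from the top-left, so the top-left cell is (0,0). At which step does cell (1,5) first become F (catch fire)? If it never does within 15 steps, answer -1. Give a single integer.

Step 1: cell (1,5)='T' (+6 fires, +2 burnt)
Step 2: cell (1,5)='F' (+7 fires, +6 burnt)
  -> target ignites at step 2
Step 3: cell (1,5)='.' (+8 fires, +7 burnt)
Step 4: cell (1,5)='.' (+5 fires, +8 burnt)
Step 5: cell (1,5)='.' (+4 fires, +5 burnt)
Step 6: cell (1,5)='.' (+2 fires, +4 burnt)
Step 7: cell (1,5)='.' (+0 fires, +2 burnt)
  fire out at step 7

2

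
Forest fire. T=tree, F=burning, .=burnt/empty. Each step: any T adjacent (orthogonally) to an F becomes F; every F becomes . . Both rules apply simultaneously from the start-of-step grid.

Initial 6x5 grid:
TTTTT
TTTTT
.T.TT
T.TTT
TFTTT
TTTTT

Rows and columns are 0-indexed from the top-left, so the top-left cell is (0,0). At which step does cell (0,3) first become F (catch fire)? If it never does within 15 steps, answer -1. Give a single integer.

Step 1: cell (0,3)='T' (+3 fires, +1 burnt)
Step 2: cell (0,3)='T' (+5 fires, +3 burnt)
Step 3: cell (0,3)='T' (+3 fires, +5 burnt)
Step 4: cell (0,3)='T' (+3 fires, +3 burnt)
Step 5: cell (0,3)='T' (+2 fires, +3 burnt)
Step 6: cell (0,3)='F' (+3 fires, +2 burnt)
  -> target ignites at step 6
Step 7: cell (0,3)='.' (+3 fires, +3 burnt)
Step 8: cell (0,3)='.' (+3 fires, +3 burnt)
Step 9: cell (0,3)='.' (+1 fires, +3 burnt)
Step 10: cell (0,3)='.' (+0 fires, +1 burnt)
  fire out at step 10

6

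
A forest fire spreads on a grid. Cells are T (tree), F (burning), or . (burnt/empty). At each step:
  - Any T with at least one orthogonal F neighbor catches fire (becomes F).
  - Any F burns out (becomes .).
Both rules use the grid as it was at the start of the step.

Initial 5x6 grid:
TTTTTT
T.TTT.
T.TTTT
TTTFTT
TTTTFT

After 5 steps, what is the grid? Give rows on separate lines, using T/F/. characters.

Step 1: 5 trees catch fire, 2 burn out
  TTTTTT
  T.TTT.
  T.TFTT
  TTF.FT
  TTTF.F
Step 2: 6 trees catch fire, 5 burn out
  TTTTTT
  T.TFT.
  T.F.FT
  TF...F
  TTF...
Step 3: 6 trees catch fire, 6 burn out
  TTTFTT
  T.F.F.
  T....F
  F.....
  TF....
Step 4: 4 trees catch fire, 6 burn out
  TTF.FT
  T.....
  F.....
  ......
  F.....
Step 5: 3 trees catch fire, 4 burn out
  TF...F
  F.....
  ......
  ......
  ......

TF...F
F.....
......
......
......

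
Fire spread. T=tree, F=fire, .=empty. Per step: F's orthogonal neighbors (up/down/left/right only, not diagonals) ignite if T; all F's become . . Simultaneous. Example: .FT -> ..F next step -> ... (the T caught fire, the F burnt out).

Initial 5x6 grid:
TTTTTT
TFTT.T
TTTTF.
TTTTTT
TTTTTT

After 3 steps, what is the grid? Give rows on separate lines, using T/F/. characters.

Step 1: 6 trees catch fire, 2 burn out
  TFTTTT
  F.FT.T
  TFTF..
  TTTTFT
  TTTTTT
Step 2: 9 trees catch fire, 6 burn out
  F.FTTT
  ...F.T
  F.F...
  TFTF.F
  TTTTFT
Step 3: 6 trees catch fire, 9 burn out
  ...FTT
  .....T
  ......
  F.F...
  TFTF.F

...FTT
.....T
......
F.F...
TFTF.F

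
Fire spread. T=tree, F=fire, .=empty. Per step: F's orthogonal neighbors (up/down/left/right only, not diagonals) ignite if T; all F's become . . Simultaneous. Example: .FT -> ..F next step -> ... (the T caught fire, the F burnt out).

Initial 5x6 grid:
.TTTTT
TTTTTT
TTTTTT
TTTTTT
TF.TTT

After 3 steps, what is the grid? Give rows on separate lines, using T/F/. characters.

Step 1: 2 trees catch fire, 1 burn out
  .TTTTT
  TTTTTT
  TTTTTT
  TFTTTT
  F..TTT
Step 2: 3 trees catch fire, 2 burn out
  .TTTTT
  TTTTTT
  TFTTTT
  F.FTTT
  ...TTT
Step 3: 4 trees catch fire, 3 burn out
  .TTTTT
  TFTTTT
  F.FTTT
  ...FTT
  ...TTT

.TTTTT
TFTTTT
F.FTTT
...FTT
...TTT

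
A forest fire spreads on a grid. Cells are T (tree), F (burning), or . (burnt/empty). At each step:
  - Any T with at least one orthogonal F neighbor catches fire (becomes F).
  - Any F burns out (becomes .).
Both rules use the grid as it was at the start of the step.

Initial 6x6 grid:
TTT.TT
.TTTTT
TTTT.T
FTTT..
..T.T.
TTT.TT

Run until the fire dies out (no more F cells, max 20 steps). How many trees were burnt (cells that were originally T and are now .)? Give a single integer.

Step 1: +2 fires, +1 burnt (F count now 2)
Step 2: +2 fires, +2 burnt (F count now 2)
Step 3: +4 fires, +2 burnt (F count now 4)
Step 4: +4 fires, +4 burnt (F count now 4)
Step 5: +4 fires, +4 burnt (F count now 4)
Step 6: +2 fires, +4 burnt (F count now 2)
Step 7: +2 fires, +2 burnt (F count now 2)
Step 8: +2 fires, +2 burnt (F count now 2)
Step 9: +0 fires, +2 burnt (F count now 0)
Fire out after step 9
Initially T: 25, now '.': 33
Total burnt (originally-T cells now '.'): 22

Answer: 22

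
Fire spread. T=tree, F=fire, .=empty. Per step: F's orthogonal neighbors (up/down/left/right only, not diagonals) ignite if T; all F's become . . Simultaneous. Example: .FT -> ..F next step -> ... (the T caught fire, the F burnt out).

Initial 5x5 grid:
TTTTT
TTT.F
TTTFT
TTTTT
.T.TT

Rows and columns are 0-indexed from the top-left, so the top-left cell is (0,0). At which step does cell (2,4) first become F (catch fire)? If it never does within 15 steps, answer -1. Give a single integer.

Step 1: cell (2,4)='F' (+4 fires, +2 burnt)
  -> target ignites at step 1
Step 2: cell (2,4)='.' (+6 fires, +4 burnt)
Step 3: cell (2,4)='.' (+5 fires, +6 burnt)
Step 4: cell (2,4)='.' (+4 fires, +5 burnt)
Step 5: cell (2,4)='.' (+1 fires, +4 burnt)
Step 6: cell (2,4)='.' (+0 fires, +1 burnt)
  fire out at step 6

1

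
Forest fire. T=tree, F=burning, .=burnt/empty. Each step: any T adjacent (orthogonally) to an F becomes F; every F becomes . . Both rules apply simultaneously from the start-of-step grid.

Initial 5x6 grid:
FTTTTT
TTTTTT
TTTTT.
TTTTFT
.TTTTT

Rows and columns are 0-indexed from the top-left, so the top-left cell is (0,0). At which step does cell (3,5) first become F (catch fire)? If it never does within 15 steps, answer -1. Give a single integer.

Step 1: cell (3,5)='F' (+6 fires, +2 burnt)
  -> target ignites at step 1
Step 2: cell (3,5)='.' (+8 fires, +6 burnt)
Step 3: cell (3,5)='.' (+10 fires, +8 burnt)
Step 4: cell (3,5)='.' (+2 fires, +10 burnt)
Step 5: cell (3,5)='.' (+0 fires, +2 burnt)
  fire out at step 5

1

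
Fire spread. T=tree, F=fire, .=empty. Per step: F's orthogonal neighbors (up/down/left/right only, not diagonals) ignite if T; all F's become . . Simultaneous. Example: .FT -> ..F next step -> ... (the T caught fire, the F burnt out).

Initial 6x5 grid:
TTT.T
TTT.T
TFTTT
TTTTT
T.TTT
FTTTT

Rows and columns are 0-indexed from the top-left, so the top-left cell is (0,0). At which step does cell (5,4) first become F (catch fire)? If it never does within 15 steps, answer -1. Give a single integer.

Step 1: cell (5,4)='T' (+6 fires, +2 burnt)
Step 2: cell (5,4)='T' (+7 fires, +6 burnt)
Step 3: cell (5,4)='T' (+6 fires, +7 burnt)
Step 4: cell (5,4)='F' (+4 fires, +6 burnt)
  -> target ignites at step 4
Step 5: cell (5,4)='.' (+2 fires, +4 burnt)
Step 6: cell (5,4)='.' (+0 fires, +2 burnt)
  fire out at step 6

4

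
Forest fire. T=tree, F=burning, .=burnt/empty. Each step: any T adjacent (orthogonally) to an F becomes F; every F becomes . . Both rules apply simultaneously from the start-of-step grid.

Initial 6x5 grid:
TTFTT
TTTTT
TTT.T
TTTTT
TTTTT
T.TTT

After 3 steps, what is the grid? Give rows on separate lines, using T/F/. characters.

Step 1: 3 trees catch fire, 1 burn out
  TF.FT
  TTFTT
  TTT.T
  TTTTT
  TTTTT
  T.TTT
Step 2: 5 trees catch fire, 3 burn out
  F...F
  TF.FT
  TTF.T
  TTTTT
  TTTTT
  T.TTT
Step 3: 4 trees catch fire, 5 burn out
  .....
  F...F
  TF..T
  TTFTT
  TTTTT
  T.TTT

.....
F...F
TF..T
TTFTT
TTTTT
T.TTT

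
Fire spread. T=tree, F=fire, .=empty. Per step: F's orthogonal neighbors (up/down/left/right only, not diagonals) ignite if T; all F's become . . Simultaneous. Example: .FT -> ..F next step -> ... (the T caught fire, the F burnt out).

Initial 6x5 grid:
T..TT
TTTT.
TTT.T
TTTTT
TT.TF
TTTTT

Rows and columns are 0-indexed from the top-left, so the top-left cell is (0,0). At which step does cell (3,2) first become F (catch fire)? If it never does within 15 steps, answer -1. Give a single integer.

Step 1: cell (3,2)='T' (+3 fires, +1 burnt)
Step 2: cell (3,2)='T' (+3 fires, +3 burnt)
Step 3: cell (3,2)='F' (+2 fires, +3 burnt)
  -> target ignites at step 3
Step 4: cell (3,2)='.' (+3 fires, +2 burnt)
Step 5: cell (3,2)='.' (+5 fires, +3 burnt)
Step 6: cell (3,2)='.' (+4 fires, +5 burnt)
Step 7: cell (3,2)='.' (+2 fires, +4 burnt)
Step 8: cell (3,2)='.' (+2 fires, +2 burnt)
Step 9: cell (3,2)='.' (+0 fires, +2 burnt)
  fire out at step 9

3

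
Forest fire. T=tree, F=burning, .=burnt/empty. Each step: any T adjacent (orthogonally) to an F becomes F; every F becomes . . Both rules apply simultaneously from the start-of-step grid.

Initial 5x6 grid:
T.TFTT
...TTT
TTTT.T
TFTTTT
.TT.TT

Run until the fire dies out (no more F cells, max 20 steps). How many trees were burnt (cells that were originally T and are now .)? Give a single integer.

Step 1: +7 fires, +2 burnt (F count now 7)
Step 2: +7 fires, +7 burnt (F count now 7)
Step 3: +2 fires, +7 burnt (F count now 2)
Step 4: +3 fires, +2 burnt (F count now 3)
Step 5: +1 fires, +3 burnt (F count now 1)
Step 6: +0 fires, +1 burnt (F count now 0)
Fire out after step 6
Initially T: 21, now '.': 29
Total burnt (originally-T cells now '.'): 20

Answer: 20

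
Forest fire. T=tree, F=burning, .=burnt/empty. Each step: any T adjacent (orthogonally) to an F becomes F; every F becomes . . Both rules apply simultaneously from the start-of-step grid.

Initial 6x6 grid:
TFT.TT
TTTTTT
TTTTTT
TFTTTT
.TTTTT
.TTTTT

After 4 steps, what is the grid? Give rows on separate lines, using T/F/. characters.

Step 1: 7 trees catch fire, 2 burn out
  F.F.TT
  TFTTTT
  TFTTTT
  F.FTTT
  .FTTTT
  .TTTTT
Step 2: 7 trees catch fire, 7 burn out
  ....TT
  F.FTTT
  F.FTTT
  ...FTT
  ..FTTT
  .FTTTT
Step 3: 5 trees catch fire, 7 burn out
  ....TT
  ...FTT
  ...FTT
  ....FT
  ...FTT
  ..FTTT
Step 4: 5 trees catch fire, 5 burn out
  ....TT
  ....FT
  ....FT
  .....F
  ....FT
  ...FTT

....TT
....FT
....FT
.....F
....FT
...FTT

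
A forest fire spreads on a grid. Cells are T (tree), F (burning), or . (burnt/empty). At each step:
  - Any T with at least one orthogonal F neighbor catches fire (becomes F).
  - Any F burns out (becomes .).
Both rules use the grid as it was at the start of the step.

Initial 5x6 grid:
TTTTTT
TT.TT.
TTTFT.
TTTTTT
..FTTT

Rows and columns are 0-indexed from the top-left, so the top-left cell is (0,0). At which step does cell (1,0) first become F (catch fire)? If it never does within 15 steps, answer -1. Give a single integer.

Step 1: cell (1,0)='T' (+6 fires, +2 burnt)
Step 2: cell (1,0)='T' (+6 fires, +6 burnt)
Step 3: cell (1,0)='T' (+7 fires, +6 burnt)
Step 4: cell (1,0)='F' (+3 fires, +7 burnt)
  -> target ignites at step 4
Step 5: cell (1,0)='.' (+1 fires, +3 burnt)
Step 6: cell (1,0)='.' (+0 fires, +1 burnt)
  fire out at step 6

4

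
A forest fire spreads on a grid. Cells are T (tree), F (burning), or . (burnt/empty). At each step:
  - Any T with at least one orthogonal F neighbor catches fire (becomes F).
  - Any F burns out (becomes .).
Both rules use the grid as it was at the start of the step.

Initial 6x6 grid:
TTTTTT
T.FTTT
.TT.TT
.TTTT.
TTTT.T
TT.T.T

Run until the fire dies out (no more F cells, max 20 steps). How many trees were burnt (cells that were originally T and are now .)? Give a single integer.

Answer: 25

Derivation:
Step 1: +3 fires, +1 burnt (F count now 3)
Step 2: +5 fires, +3 burnt (F count now 5)
Step 3: +7 fires, +5 burnt (F count now 7)
Step 4: +6 fires, +7 burnt (F count now 6)
Step 5: +3 fires, +6 burnt (F count now 3)
Step 6: +1 fires, +3 burnt (F count now 1)
Step 7: +0 fires, +1 burnt (F count now 0)
Fire out after step 7
Initially T: 27, now '.': 34
Total burnt (originally-T cells now '.'): 25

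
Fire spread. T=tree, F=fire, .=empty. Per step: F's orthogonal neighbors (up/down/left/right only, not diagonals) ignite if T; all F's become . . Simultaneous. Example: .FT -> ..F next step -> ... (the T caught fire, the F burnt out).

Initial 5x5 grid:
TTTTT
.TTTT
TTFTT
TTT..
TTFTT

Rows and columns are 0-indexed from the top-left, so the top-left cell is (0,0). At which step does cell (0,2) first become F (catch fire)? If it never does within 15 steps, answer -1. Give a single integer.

Step 1: cell (0,2)='T' (+6 fires, +2 burnt)
Step 2: cell (0,2)='F' (+8 fires, +6 burnt)
  -> target ignites at step 2
Step 3: cell (0,2)='.' (+4 fires, +8 burnt)
Step 4: cell (0,2)='.' (+2 fires, +4 burnt)
Step 5: cell (0,2)='.' (+0 fires, +2 burnt)
  fire out at step 5

2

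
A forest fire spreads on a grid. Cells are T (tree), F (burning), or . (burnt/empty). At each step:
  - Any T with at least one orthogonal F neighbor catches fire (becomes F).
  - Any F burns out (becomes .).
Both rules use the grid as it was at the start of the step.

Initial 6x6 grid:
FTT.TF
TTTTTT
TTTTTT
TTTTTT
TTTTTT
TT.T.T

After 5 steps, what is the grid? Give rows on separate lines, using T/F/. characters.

Step 1: 4 trees catch fire, 2 burn out
  .FT.F.
  FTTTTF
  TTTTTT
  TTTTTT
  TTTTTT
  TT.T.T
Step 2: 5 trees catch fire, 4 burn out
  ..F...
  .FTTF.
  FTTTTF
  TTTTTT
  TTTTTT
  TT.T.T
Step 3: 6 trees catch fire, 5 burn out
  ......
  ..FF..
  .FTTF.
  FTTTTF
  TTTTTT
  TT.T.T
Step 4: 6 trees catch fire, 6 burn out
  ......
  ......
  ..FF..
  .FTTF.
  FTTTTF
  TT.T.T
Step 5: 6 trees catch fire, 6 burn out
  ......
  ......
  ......
  ..FF..
  .FTTF.
  FT.T.F

......
......
......
..FF..
.FTTF.
FT.T.F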